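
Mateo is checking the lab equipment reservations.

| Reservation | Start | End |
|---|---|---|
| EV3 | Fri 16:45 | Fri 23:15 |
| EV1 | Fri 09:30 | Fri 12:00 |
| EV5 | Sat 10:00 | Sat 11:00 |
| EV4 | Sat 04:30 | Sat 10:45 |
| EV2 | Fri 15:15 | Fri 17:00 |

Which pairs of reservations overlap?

EV2 & EV3, EV4 & EV5

Two intervals overlap when each starts before the other ends.
Sorted by start: EV1, EV2, EV3, EV4, EV5.
EV2 starts after EV1 ends — done with EV1.
EV3 starts before EV2 ends → EV2 and EV3 overlap.
EV4 starts after EV2 ends — done with EV2.
EV4 starts after EV3 ends — done with EV3.
EV5 starts before EV4 ends → EV4 and EV5 overlap.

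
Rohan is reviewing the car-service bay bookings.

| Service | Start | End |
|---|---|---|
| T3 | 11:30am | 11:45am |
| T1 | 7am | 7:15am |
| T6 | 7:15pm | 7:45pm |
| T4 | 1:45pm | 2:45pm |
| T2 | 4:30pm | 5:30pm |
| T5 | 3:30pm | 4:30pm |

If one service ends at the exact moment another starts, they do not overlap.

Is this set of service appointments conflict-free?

Two intervals overlap when each starts before the other ends.
Sorted by start: T1, T3, T4, T5, T2, T6.
T3 starts after T1 ends; T1 is clear from here.
T4 starts after T3 ends; T3 is clear from here.
T5 starts after T4 ends; T4 is clear from here.
T2 starts exactly when T5 ends (back-to-back, no overlap); T5 is clear from here.
T6 starts after T2 ends.
Every pair is clear; the schedule has no overlaps.

Yes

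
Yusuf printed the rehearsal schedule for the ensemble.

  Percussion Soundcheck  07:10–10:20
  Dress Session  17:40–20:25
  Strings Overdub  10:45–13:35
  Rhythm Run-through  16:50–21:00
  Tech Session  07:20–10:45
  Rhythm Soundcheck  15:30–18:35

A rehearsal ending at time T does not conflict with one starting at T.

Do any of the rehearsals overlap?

Sorted by start: Percussion Soundcheck, Tech Session, Strings Overdub, Rhythm Soundcheck, Rhythm Run-through, Dress Session.
Tech Session starts before Percussion Soundcheck ends → Percussion Soundcheck and Tech Session overlap.
That's a conflict, so the schedule is not conflict-free.

Yes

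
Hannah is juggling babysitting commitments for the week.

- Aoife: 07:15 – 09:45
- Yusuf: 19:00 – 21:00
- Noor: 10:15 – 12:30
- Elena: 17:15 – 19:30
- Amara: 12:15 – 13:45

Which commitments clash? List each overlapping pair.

Amara & Noor, Elena & Yusuf

Sorted by start: Aoife, Noor, Amara, Elena, Yusuf.
Noor starts after Aoife ends — done with Aoife.
Amara starts before Noor ends → Noor and Amara overlap.
Elena starts after Noor ends — done with Noor.
Elena starts after Amara ends — done with Amara.
Yusuf starts before Elena ends → Elena and Yusuf overlap.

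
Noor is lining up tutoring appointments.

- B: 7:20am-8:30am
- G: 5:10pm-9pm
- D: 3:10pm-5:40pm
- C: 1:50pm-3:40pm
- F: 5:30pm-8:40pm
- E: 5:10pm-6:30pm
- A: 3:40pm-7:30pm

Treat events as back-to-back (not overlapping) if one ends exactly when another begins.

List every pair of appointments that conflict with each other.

Check each pair: they overlap iff neither finishes before the other starts.
Sorted by start: B, C, D, A, E, G, F.
C starts after B ends — done with B.
D starts before C ends → C and D overlap.
A starts exactly when C ends (back-to-back, no overlap) — done with C.
A starts before D ends → D and A overlap.
E starts before D ends → D and E overlap.
G starts before D ends → D and G overlap.
F starts before D ends → D and F overlap.
E starts before A ends → A and E overlap.
G starts before A ends → A and G overlap.
F starts before A ends → A and F overlap.
G starts before E ends → E and G overlap.
F starts before E ends → E and F overlap.
F starts before G ends → G and F overlap.

A & D, A & E, A & F, A & G, C & D, D & E, D & F, D & G, E & F, E & G, F & G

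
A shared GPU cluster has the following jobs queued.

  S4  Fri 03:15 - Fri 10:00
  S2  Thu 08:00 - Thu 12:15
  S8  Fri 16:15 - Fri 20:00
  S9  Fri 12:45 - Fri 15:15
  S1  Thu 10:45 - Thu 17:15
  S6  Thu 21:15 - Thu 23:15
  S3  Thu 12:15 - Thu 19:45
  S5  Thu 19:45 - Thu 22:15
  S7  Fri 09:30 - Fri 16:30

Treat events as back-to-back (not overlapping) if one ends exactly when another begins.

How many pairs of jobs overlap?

6

Sorted by start: S2, S1, S3, S5, S6, S4, S7, S9, S8.
S1 starts before S2 ends → S2 and S1 overlap.
S3 starts exactly when S2 ends (back-to-back, no overlap); S2 is clear from here.
S3 starts before S1 ends → S1 and S3 overlap.
S5 starts after S1 ends; S1 is clear from here.
S5 starts exactly when S3 ends (back-to-back, no overlap); S3 is clear from here.
S6 starts before S5 ends → S5 and S6 overlap.
S4 starts after S5 ends; S5 is clear from here.
S4 starts after S6 ends; S6 is clear from here.
S7 starts before S4 ends → S4 and S7 overlap.
S9 starts after S4 ends; S4 is clear from here.
S9 starts before S7 ends → S7 and S9 overlap.
S8 starts before S7 ends → S7 and S8 overlap.
S8 starts after S9 ends.
Overlapping pairs: S1 & S2, S1 & S3, S4 & S7, S5 & S6, S7 & S8, S7 & S9 — 6 in total.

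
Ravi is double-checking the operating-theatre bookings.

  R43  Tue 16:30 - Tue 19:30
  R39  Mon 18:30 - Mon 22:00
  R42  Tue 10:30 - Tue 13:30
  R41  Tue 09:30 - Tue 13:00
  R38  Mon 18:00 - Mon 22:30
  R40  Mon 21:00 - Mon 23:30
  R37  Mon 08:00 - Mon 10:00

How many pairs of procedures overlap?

4

Sorted by start: R37, R38, R39, R40, R41, R42, R43.
R38 starts after R37 ends, so nothing later overlaps R37 either.
R39 starts before R38 ends → R38 and R39 overlap.
R40 starts before R38 ends → R38 and R40 overlap.
R41 starts after R38 ends, so nothing later overlaps R38 either.
R40 starts before R39 ends → R39 and R40 overlap.
R41 starts after R39 ends, so nothing later overlaps R39 either.
R41 starts after R40 ends, so nothing later overlaps R40 either.
R42 starts before R41 ends → R41 and R42 overlap.
R43 starts after R41 ends.
R43 starts after R42 ends.
Overlapping pairs: R38 & R39, R38 & R40, R39 & R40, R41 & R42 — 4 in total.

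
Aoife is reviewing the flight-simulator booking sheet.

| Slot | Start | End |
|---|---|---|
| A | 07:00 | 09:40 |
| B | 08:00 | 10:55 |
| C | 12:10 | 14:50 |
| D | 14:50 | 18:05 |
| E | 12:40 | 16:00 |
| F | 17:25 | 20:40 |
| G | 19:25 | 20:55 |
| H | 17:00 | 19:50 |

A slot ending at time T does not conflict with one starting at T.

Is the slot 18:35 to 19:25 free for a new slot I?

A: ends 09:40 at or before I starts 18:35 → clear.
B: ends 10:55 at or before I starts 18:35 → clear.
C: ends 14:50 at or before I starts 18:35 → clear.
E: ends 16:00 at or before I starts 18:35 → clear.
D: ends 18:05 at or before I starts 18:35 → clear.
H: starts 17:00 before I ends 19:25, and ends 19:50 after I starts 18:35 → overlap.
F: starts 17:25 before I ends 19:25, and ends 20:40 after I starts 18:35 → overlap.
G: starts 19:25 at or after I ends 19:25 → clear.
I overlaps F, H.

No — it overlaps F, H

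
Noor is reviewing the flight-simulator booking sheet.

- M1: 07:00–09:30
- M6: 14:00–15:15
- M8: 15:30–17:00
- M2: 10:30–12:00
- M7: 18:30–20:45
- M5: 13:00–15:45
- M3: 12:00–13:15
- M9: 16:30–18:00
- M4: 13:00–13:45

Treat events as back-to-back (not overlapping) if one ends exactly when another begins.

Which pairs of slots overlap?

M3 & M4, M3 & M5, M4 & M5, M5 & M6, M5 & M8, M8 & M9

Two intervals overlap when each starts before the other ends.
Sorted by start: M1, M2, M3, M4, M5, M6, M8, M9, M7.
M2 starts after M1 ends — done with M1.
M3 starts exactly when M2 ends (back-to-back, no overlap) — done with M2.
M4 starts before M3 ends → M3 and M4 overlap.
M5 starts before M3 ends → M3 and M5 overlap.
M6 starts after M3 ends — done with M3.
M5 starts before M4 ends → M4 and M5 overlap.
M6 starts after M4 ends — done with M4.
M6 starts before M5 ends → M5 and M6 overlap.
M8 starts before M5 ends → M5 and M8 overlap.
M9 starts after M5 ends — done with M5.
M8 starts after M6 ends — done with M6.
M9 starts before M8 ends → M8 and M9 overlap.
M7 starts after M8 ends.
M7 starts after M9 ends.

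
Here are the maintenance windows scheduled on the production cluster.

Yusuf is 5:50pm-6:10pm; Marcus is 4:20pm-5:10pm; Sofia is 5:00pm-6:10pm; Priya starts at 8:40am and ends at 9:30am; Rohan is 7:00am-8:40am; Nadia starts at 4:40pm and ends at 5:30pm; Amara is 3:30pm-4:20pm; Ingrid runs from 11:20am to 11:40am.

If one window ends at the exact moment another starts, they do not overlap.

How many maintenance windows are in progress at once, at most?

3

Sort all start/end points and keep a running count:
7:00am start Rohan → 1
8:40am end Rohan → 0
8:40am start Priya → 1
9:30am end Priya → 0
11:20am start Ingrid → 1
11:40am end Ingrid → 0
3:30pm start Amara → 1
4:20pm end Amara → 0
4:20pm start Marcus → 1
4:40pm start Nadia → 2
5:00pm start Sofia → 3
5:10pm end Marcus → 2
5:30pm end Nadia → 1
5:50pm start Yusuf → 2
6:10pm end Sofia → 1
6:10pm end Yusuf → 0
Peak is 3, at 5:00pm (Marcus, Nadia, Sofia).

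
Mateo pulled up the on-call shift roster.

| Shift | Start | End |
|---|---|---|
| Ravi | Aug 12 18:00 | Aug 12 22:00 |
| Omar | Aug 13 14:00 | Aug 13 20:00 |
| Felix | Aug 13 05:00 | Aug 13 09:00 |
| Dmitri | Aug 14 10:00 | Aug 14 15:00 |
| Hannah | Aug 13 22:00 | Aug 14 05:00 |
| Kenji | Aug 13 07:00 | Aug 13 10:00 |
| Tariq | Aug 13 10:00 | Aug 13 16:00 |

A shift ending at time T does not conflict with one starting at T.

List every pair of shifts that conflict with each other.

Check each pair: they overlap iff neither finishes before the other starts.
Sorted by start: Ravi, Felix, Kenji, Tariq, Omar, Hannah, Dmitri.
Felix starts after Ravi ends, so Ravi has no further overlaps.
Kenji starts before Felix ends → Felix and Kenji overlap.
Tariq starts after Felix ends, so Felix has no further overlaps.
Tariq starts exactly when Kenji ends (back-to-back, no overlap), so Kenji has no further overlaps.
Omar starts before Tariq ends → Tariq and Omar overlap.
Hannah starts after Tariq ends, so Tariq has no further overlaps.
Hannah starts after Omar ends, so Omar has no further overlaps.
Dmitri starts after Hannah ends.

Felix & Kenji, Omar & Tariq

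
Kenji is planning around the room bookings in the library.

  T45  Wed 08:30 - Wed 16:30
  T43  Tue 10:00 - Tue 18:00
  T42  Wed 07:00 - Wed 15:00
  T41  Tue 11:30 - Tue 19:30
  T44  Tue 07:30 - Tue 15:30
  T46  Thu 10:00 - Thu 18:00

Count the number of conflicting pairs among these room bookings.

Sorted by start: T44, T43, T41, T42, T45, T46.
T43 starts before T44 ends → T44 and T43 overlap.
T41 starts before T44 ends → T44 and T41 overlap.
T42 starts after T44 ends, so nothing later overlaps T44 either.
T41 starts before T43 ends → T43 and T41 overlap.
T42 starts after T43 ends, so nothing later overlaps T43 either.
T42 starts after T41 ends, so nothing later overlaps T41 either.
T45 starts before T42 ends → T42 and T45 overlap.
T46 starts after T42 ends.
T46 starts after T45 ends.
Overlapping pairs: T41 & T43, T41 & T44, T42 & T45, T43 & T44 — 4 in total.

4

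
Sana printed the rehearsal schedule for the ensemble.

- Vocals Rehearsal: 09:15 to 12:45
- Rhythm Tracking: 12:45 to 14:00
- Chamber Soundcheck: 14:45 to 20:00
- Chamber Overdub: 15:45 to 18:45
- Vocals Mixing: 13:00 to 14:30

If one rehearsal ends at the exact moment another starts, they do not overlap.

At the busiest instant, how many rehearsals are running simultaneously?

Walk through starts and ends in time order (an end at T is processed before a start at T):
09:15 start Vocals Rehearsal → 1
12:45 end Vocals Rehearsal → 0
12:45 start Rhythm Tracking → 1
13:00 start Vocals Mixing → 2
14:00 end Rhythm Tracking → 1
14:30 end Vocals Mixing → 0
14:45 start Chamber Soundcheck → 1
15:45 start Chamber Overdub → 2
18:45 end Chamber Overdub → 1
20:00 end Chamber Soundcheck → 0
Peak is 2, at 13:00 (Rhythm Tracking, Vocals Mixing).

2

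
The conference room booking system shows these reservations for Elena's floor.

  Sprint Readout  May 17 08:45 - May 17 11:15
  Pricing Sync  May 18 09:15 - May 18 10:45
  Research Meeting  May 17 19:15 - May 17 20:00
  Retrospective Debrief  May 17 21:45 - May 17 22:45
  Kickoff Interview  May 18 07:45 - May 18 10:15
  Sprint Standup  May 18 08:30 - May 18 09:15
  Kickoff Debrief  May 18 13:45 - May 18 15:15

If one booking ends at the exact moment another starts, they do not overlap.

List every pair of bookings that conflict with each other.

Sorted by start: Sprint Readout, Research Meeting, Retrospective Debrief, Kickoff Interview, Sprint Standup, Pricing Sync, Kickoff Debrief.
Research Meeting starts after Sprint Readout ends, so nothing later overlaps Sprint Readout either.
Retrospective Debrief starts after Research Meeting ends, so nothing later overlaps Research Meeting either.
Kickoff Interview starts after Retrospective Debrief ends, so nothing later overlaps Retrospective Debrief either.
Sprint Standup starts before Kickoff Interview ends → Kickoff Interview and Sprint Standup overlap.
Pricing Sync starts before Kickoff Interview ends → Kickoff Interview and Pricing Sync overlap.
Kickoff Debrief starts after Kickoff Interview ends.
Pricing Sync starts exactly when Sprint Standup ends (back-to-back, no overlap), so nothing later overlaps Sprint Standup either.
Kickoff Debrief starts after Pricing Sync ends.

Kickoff Interview & Pricing Sync, Kickoff Interview & Sprint Standup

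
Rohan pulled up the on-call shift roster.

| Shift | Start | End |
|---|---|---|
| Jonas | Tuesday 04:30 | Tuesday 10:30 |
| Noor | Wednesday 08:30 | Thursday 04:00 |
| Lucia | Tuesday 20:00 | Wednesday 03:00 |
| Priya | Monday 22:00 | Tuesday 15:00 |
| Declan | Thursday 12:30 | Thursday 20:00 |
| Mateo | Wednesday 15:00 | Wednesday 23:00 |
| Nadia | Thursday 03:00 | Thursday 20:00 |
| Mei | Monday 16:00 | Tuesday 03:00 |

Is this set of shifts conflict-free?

Sorted by start: Mei, Priya, Jonas, Lucia, Noor, Mateo, Nadia, Declan.
Priya starts before Mei ends → Mei and Priya overlap.
That's a conflict, so the schedule is not conflict-free.

No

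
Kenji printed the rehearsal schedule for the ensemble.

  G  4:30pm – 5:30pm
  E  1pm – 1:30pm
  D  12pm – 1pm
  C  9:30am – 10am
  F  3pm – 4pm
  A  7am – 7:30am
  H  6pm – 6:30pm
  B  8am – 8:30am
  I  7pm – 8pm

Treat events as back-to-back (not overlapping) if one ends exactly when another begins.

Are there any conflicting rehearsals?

Check each pair: they overlap iff neither finishes before the other starts.
Sorted by start: A, B, C, D, E, F, G, H, I.
B starts after A ends; A is clear from here.
C starts after B ends; B is clear from here.
D starts after C ends; C is clear from here.
E starts exactly when D ends (back-to-back, no overlap); D is clear from here.
F starts after E ends; E is clear from here.
G starts after F ends; F is clear from here.
H starts after G ends; G is clear from here.
I starts after H ends.
Every pair is clear; the schedule has no overlaps.

No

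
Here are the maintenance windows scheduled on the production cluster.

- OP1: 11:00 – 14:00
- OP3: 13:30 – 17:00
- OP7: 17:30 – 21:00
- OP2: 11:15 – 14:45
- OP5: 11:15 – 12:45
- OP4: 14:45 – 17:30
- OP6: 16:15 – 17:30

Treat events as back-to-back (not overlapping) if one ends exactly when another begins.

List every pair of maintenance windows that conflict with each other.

OP1 & OP2, OP1 & OP3, OP1 & OP5, OP2 & OP3, OP2 & OP5, OP3 & OP4, OP3 & OP6, OP4 & OP6

Sorted by start: OP1, OP2, OP5, OP3, OP4, OP6, OP7.
OP2 starts before OP1 ends → OP1 and OP2 overlap.
OP5 starts before OP1 ends → OP1 and OP5 overlap.
OP3 starts before OP1 ends → OP1 and OP3 overlap.
OP4 starts after OP1 ends, so nothing later overlaps OP1 either.
OP5 starts before OP2 ends → OP2 and OP5 overlap.
OP3 starts before OP2 ends → OP2 and OP3 overlap.
OP4 starts exactly when OP2 ends (back-to-back, no overlap), so nothing later overlaps OP2 either.
OP3 starts after OP5 ends, so nothing later overlaps OP5 either.
OP4 starts before OP3 ends → OP3 and OP4 overlap.
OP6 starts before OP3 ends → OP3 and OP6 overlap.
OP7 starts after OP3 ends.
OP6 starts before OP4 ends → OP4 and OP6 overlap.
OP7 starts exactly when OP4 ends (back-to-back, no overlap).
OP7 starts exactly when OP6 ends (back-to-back, no overlap).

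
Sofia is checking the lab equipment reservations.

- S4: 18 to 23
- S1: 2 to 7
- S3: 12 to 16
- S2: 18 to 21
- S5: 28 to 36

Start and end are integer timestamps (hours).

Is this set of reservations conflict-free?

Sorted by start: S1, S3, S2, S4, S5.
S3 starts after S1 ends, so S1 has no further overlaps.
S2 starts after S3 ends, so S3 has no further overlaps.
S4 starts before S2 ends → S2 and S4 overlap.
That's a conflict, so the schedule is not conflict-free.

No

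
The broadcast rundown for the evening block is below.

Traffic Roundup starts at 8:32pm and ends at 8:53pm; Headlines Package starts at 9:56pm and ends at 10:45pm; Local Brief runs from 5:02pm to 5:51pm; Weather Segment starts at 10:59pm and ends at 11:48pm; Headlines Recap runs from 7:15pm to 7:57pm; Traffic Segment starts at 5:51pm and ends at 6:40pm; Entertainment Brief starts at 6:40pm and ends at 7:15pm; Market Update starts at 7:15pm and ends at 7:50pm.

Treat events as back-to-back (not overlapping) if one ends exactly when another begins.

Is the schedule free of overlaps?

No

Sorted by start: Local Brief, Traffic Segment, Entertainment Brief, Headlines Recap, Market Update, Traffic Roundup, Headlines Package, Weather Segment.
Traffic Segment starts exactly when Local Brief ends (back-to-back, no overlap); Local Brief is clear from here.
Entertainment Brief starts exactly when Traffic Segment ends (back-to-back, no overlap); Traffic Segment is clear from here.
Headlines Recap starts exactly when Entertainment Brief ends (back-to-back, no overlap); Entertainment Brief is clear from here.
Market Update starts before Headlines Recap ends → Headlines Recap and Market Update overlap.
That's a conflict, so the schedule is not conflict-free.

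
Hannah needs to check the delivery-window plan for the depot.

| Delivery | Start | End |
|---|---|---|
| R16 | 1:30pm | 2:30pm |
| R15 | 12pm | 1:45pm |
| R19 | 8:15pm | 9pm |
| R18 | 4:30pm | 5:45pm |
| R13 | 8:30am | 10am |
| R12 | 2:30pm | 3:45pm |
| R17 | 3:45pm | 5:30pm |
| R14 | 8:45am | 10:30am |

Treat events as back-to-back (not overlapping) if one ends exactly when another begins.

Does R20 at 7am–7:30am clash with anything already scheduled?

No — it doesn't clash with anything

R13: starts 8:30am at or after R20 ends 7:30am → clear.
R14: starts 8:45am at or after R20 ends 7:30am → clear.
R15: starts 12pm at or after R20 ends 7:30am → clear.
R16: starts 1:30pm at or after R20 ends 7:30am → clear.
R12: starts 2:30pm at or after R20 ends 7:30am → clear.
R17: starts 3:45pm at or after R20 ends 7:30am → clear.
R18: starts 4:30pm at or after R20 ends 7:30am → clear.
R19: starts 8:15pm at or after R20 ends 7:30am → clear.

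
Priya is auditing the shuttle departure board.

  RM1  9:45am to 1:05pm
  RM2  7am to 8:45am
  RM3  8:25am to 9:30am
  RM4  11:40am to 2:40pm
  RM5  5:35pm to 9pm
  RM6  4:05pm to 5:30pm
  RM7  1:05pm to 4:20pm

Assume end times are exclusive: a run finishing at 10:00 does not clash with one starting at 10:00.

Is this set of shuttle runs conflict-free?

No

Sorted by start: RM2, RM3, RM1, RM4, RM7, RM6, RM5.
RM3 starts before RM2 ends → RM2 and RM3 overlap.
That's a conflict, so the schedule is not conflict-free.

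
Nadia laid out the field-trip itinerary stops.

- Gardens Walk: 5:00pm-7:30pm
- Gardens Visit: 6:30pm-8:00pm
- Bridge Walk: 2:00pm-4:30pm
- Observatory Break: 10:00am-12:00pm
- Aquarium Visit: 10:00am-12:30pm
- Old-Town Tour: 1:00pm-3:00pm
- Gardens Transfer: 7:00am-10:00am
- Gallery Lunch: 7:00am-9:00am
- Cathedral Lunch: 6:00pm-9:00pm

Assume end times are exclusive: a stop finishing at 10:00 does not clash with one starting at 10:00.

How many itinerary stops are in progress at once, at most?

3

Sort all start/end points and keep a running count:
7:00am start Gallery Lunch → 1
7:00am start Gardens Transfer → 2
9:00am end Gallery Lunch → 1
10:00am end Gardens Transfer → 0
10:00am start Aquarium Visit → 1
10:00am start Observatory Break → 2
12:00pm end Observatory Break → 1
12:30pm end Aquarium Visit → 0
1:00pm start Old-Town Tour → 1
2:00pm start Bridge Walk → 2
3:00pm end Old-Town Tour → 1
4:30pm end Bridge Walk → 0
5:00pm start Gardens Walk → 1
6:00pm start Cathedral Lunch → 2
6:30pm start Gardens Visit → 3
7:30pm end Gardens Walk → 2
8:00pm end Gardens Visit → 1
9:00pm end Cathedral Lunch → 0
Peak is 3, at 6:30pm (Cathedral Lunch, Gardens Visit, Gardens Walk).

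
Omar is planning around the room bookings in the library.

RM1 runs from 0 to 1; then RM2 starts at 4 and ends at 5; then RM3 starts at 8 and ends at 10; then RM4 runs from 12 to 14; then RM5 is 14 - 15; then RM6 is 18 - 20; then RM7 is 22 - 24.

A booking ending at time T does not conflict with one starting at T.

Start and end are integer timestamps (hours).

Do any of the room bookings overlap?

No

Check each pair: they overlap iff neither finishes before the other starts.
Sorted by start: RM1, RM2, RM3, RM4, RM5, RM6, RM7.
RM2 starts after RM1 ends, so RM1 has no further overlaps.
RM3 starts after RM2 ends, so RM2 has no further overlaps.
RM4 starts after RM3 ends, so RM3 has no further overlaps.
RM5 starts exactly when RM4 ends (back-to-back, no overlap), so RM4 has no further overlaps.
RM6 starts after RM5 ends, so RM5 has no further overlaps.
RM7 starts after RM6 ends.
Every pair is clear; the schedule has no overlaps.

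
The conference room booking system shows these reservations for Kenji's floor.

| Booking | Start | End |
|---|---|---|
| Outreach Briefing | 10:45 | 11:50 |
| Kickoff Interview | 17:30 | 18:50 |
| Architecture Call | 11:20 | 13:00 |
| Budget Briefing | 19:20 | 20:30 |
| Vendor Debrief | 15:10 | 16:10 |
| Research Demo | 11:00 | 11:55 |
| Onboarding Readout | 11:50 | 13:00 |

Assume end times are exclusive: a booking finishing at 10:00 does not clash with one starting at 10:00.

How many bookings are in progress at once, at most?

3

Sweep the timeline, counting +1 at each start and −1 at each end (ends before starts at a tie):
10:45 start Outreach Briefing → 1
11:00 start Research Demo → 2
11:20 start Architecture Call → 3
11:50 end Outreach Briefing → 2
11:50 start Onboarding Readout → 3
11:55 end Research Demo → 2
13:00 end Architecture Call → 1
13:00 end Onboarding Readout → 0
15:10 start Vendor Debrief → 1
16:10 end Vendor Debrief → 0
17:30 start Kickoff Interview → 1
18:50 end Kickoff Interview → 0
19:20 start Budget Briefing → 1
20:30 end Budget Briefing → 0
Peak is 3, at 11:20 (Architecture Call, Outreach Briefing, Research Demo).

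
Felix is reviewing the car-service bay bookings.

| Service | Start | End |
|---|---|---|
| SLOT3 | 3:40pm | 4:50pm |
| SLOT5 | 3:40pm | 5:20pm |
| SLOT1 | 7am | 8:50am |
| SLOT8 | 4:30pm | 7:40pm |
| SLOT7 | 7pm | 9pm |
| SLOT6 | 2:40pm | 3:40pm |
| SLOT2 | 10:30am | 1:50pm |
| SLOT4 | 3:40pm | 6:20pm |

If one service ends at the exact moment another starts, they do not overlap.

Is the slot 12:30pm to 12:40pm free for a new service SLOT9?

No — it overlaps SLOT2

SLOT1: ends 8:50am at or before SLOT9 starts 12:30pm → clear.
SLOT2: starts 10:30am before SLOT9 ends 12:40pm, and ends 1:50pm after SLOT9 starts 12:30pm → overlap.
SLOT6: starts 2:40pm at or after SLOT9 ends 12:40pm → clear.
SLOT3: starts 3:40pm at or after SLOT9 ends 12:40pm → clear.
SLOT4: starts 3:40pm at or after SLOT9 ends 12:40pm → clear.
SLOT5: starts 3:40pm at or after SLOT9 ends 12:40pm → clear.
SLOT8: starts 4:30pm at or after SLOT9 ends 12:40pm → clear.
SLOT7: starts 7pm at or after SLOT9 ends 12:40pm → clear.
SLOT9 overlaps SLOT2.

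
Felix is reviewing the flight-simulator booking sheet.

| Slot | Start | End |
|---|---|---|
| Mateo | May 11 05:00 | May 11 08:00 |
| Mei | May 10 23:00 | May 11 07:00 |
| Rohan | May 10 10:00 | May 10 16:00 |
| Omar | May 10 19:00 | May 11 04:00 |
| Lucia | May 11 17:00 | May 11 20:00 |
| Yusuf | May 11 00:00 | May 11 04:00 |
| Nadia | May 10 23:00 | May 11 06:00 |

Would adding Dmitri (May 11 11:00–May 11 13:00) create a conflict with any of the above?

No — it doesn't clash with anything

Rohan: ends May 10 16:00 at or before Dmitri starts May 11 11:00 → clear.
Omar: ends May 11 04:00 at or before Dmitri starts May 11 11:00 → clear.
Mei: ends May 11 07:00 at or before Dmitri starts May 11 11:00 → clear.
Nadia: ends May 11 06:00 at or before Dmitri starts May 11 11:00 → clear.
Yusuf: ends May 11 04:00 at or before Dmitri starts May 11 11:00 → clear.
Mateo: ends May 11 08:00 at or before Dmitri starts May 11 11:00 → clear.
Lucia: starts May 11 17:00 at or after Dmitri ends May 11 13:00 → clear.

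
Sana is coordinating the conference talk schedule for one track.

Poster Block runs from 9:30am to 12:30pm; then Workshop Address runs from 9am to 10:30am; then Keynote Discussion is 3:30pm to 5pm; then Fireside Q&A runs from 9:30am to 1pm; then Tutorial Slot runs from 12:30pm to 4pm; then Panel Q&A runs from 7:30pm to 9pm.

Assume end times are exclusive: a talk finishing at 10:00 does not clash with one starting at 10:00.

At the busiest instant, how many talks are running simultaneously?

Walk through starts and ends in time order (an end at T is processed before a start at T):
9am start Workshop Address → 1
9:30am start Fireside Q&A → 2
9:30am start Poster Block → 3
10:30am end Workshop Address → 2
12:30pm end Poster Block → 1
12:30pm start Tutorial Slot → 2
1pm end Fireside Q&A → 1
3:30pm start Keynote Discussion → 2
4pm end Tutorial Slot → 1
5pm end Keynote Discussion → 0
7:30pm start Panel Q&A → 1
9pm end Panel Q&A → 0
Peak is 3, at 9:30am (Fireside Q&A, Poster Block, Workshop Address).

3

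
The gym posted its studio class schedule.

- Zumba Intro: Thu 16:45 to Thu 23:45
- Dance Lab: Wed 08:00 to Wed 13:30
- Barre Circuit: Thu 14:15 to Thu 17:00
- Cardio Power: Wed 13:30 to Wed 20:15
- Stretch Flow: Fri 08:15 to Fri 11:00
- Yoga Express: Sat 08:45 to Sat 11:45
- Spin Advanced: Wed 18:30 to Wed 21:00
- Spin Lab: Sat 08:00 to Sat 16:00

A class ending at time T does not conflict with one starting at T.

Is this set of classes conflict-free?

No

Sorted by start: Dance Lab, Cardio Power, Spin Advanced, Barre Circuit, Zumba Intro, Stretch Flow, Spin Lab, Yoga Express.
Cardio Power starts exactly when Dance Lab ends (back-to-back, no overlap) — done with Dance Lab.
Spin Advanced starts before Cardio Power ends → Cardio Power and Spin Advanced overlap.
That's a conflict, so the schedule is not conflict-free.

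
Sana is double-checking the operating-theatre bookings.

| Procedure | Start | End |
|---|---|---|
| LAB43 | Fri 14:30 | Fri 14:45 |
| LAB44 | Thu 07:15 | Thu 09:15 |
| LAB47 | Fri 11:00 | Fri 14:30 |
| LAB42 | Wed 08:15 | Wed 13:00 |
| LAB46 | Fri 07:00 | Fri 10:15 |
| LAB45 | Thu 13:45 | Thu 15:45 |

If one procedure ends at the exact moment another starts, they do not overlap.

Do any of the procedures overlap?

Check each pair: they overlap iff neither finishes before the other starts.
Sorted by start: LAB42, LAB44, LAB45, LAB46, LAB47, LAB43.
LAB44 starts after LAB42 ends — done with LAB42.
LAB45 starts after LAB44 ends — done with LAB44.
LAB46 starts after LAB45 ends — done with LAB45.
LAB47 starts after LAB46 ends — done with LAB46.
LAB43 starts exactly when LAB47 ends (back-to-back, no overlap).
Every pair is clear; the schedule has no overlaps.

No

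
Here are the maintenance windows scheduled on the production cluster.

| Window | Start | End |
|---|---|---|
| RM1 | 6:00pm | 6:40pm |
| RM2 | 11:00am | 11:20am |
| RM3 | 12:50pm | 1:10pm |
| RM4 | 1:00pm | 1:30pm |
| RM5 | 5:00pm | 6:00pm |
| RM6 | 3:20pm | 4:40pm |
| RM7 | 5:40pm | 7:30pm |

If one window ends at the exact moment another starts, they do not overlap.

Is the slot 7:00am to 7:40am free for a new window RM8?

Yes — the slot is free

RM2: starts 11:00am at or after RM8 ends 7:40am → clear.
RM3: starts 12:50pm at or after RM8 ends 7:40am → clear.
RM4: starts 1:00pm at or after RM8 ends 7:40am → clear.
RM6: starts 3:20pm at or after RM8 ends 7:40am → clear.
RM5: starts 5:00pm at or after RM8 ends 7:40am → clear.
RM7: starts 5:40pm at or after RM8 ends 7:40am → clear.
RM1: starts 6:00pm at or after RM8 ends 7:40am → clear.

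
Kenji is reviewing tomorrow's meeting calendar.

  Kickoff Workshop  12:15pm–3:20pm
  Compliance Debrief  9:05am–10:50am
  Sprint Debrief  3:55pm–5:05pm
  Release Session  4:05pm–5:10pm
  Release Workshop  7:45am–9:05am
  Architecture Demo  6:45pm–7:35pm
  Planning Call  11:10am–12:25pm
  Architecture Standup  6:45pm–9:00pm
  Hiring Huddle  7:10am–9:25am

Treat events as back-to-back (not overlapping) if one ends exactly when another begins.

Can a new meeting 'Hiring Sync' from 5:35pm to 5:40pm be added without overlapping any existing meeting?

Hiring Huddle: ends 9:25am at or before Hiring Sync starts 5:35pm → clear.
Release Workshop: ends 9:05am at or before Hiring Sync starts 5:35pm → clear.
Compliance Debrief: ends 10:50am at or before Hiring Sync starts 5:35pm → clear.
Planning Call: ends 12:25pm at or before Hiring Sync starts 5:35pm → clear.
Kickoff Workshop: ends 3:20pm at or before Hiring Sync starts 5:35pm → clear.
Sprint Debrief: ends 5:05pm at or before Hiring Sync starts 5:35pm → clear.
Release Session: ends 5:10pm at or before Hiring Sync starts 5:35pm → clear.
Architecture Demo: starts 6:45pm at or after Hiring Sync ends 5:40pm → clear.
Architecture Standup: starts 6:45pm at or after Hiring Sync ends 5:40pm → clear.

Yes — the slot is free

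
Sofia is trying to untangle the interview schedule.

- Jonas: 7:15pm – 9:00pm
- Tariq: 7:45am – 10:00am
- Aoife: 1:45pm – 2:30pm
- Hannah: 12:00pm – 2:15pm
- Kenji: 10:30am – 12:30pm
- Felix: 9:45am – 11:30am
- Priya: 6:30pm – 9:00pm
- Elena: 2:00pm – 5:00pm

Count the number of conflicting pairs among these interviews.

Sorted by start: Tariq, Felix, Kenji, Hannah, Aoife, Elena, Priya, Jonas.
Felix starts before Tariq ends → Tariq and Felix overlap.
Kenji starts after Tariq ends, so Tariq has no further overlaps.
Kenji starts before Felix ends → Felix and Kenji overlap.
Hannah starts after Felix ends, so Felix has no further overlaps.
Hannah starts before Kenji ends → Kenji and Hannah overlap.
Aoife starts after Kenji ends, so Kenji has no further overlaps.
Aoife starts before Hannah ends → Hannah and Aoife overlap.
Elena starts before Hannah ends → Hannah and Elena overlap.
Priya starts after Hannah ends, so Hannah has no further overlaps.
Elena starts before Aoife ends → Aoife and Elena overlap.
Priya starts after Aoife ends, so Aoife has no further overlaps.
Priya starts after Elena ends, so Elena has no further overlaps.
Jonas starts before Priya ends → Priya and Jonas overlap.
Overlapping pairs: Aoife & Elena, Aoife & Hannah, Elena & Hannah, Felix & Kenji, Felix & Tariq, Hannah & Kenji, Jonas & Priya — 7 in total.

7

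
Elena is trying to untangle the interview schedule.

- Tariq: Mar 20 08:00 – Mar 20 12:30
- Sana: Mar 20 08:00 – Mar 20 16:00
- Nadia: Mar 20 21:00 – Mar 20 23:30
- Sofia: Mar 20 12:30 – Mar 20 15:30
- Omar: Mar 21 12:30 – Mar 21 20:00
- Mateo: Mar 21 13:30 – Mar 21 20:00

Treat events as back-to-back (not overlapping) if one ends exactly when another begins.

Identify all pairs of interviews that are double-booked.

Mateo & Omar, Sana & Sofia, Sana & Tariq

Sorted by start: Tariq, Sana, Sofia, Nadia, Omar, Mateo.
Sana starts before Tariq ends → Tariq and Sana overlap.
Sofia starts exactly when Tariq ends (back-to-back, no overlap) — done with Tariq.
Sofia starts before Sana ends → Sana and Sofia overlap.
Nadia starts after Sana ends — done with Sana.
Nadia starts after Sofia ends — done with Sofia.
Omar starts after Nadia ends — done with Nadia.
Mateo starts before Omar ends → Omar and Mateo overlap.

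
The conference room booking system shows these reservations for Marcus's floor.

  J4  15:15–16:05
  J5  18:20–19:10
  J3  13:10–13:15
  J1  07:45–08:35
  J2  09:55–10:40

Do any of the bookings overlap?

No

Sorted by start: J1, J2, J3, J4, J5.
J2 starts after J1 ends — done with J1.
J3 starts after J2 ends — done with J2.
J4 starts after J3 ends — done with J3.
J5 starts after J4 ends.
Every pair is clear; the schedule has no overlaps.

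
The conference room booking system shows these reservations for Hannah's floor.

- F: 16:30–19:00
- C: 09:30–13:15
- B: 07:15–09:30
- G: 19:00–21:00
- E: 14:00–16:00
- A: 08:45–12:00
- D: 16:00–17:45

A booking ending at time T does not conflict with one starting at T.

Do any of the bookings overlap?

Yes

Check each pair: they overlap iff neither finishes before the other starts.
Sorted by start: B, A, C, E, D, F, G.
A starts before B ends → B and A overlap.
That's a conflict, so the schedule is not conflict-free.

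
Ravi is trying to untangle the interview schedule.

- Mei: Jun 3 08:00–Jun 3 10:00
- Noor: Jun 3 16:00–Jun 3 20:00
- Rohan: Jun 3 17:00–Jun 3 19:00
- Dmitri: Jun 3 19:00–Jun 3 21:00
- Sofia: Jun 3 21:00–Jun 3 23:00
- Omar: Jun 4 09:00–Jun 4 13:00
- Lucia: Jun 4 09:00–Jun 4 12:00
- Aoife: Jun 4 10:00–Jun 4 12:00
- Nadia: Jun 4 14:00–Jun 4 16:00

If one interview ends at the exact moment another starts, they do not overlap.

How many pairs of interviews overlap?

Sorted by start: Mei, Noor, Rohan, Dmitri, Sofia, Omar, Lucia, Aoife, Nadia.
Noor starts after Mei ends, so Mei has no further overlaps.
Rohan starts before Noor ends → Noor and Rohan overlap.
Dmitri starts before Noor ends → Noor and Dmitri overlap.
Sofia starts after Noor ends, so Noor has no further overlaps.
Dmitri starts exactly when Rohan ends (back-to-back, no overlap), so Rohan has no further overlaps.
Sofia starts exactly when Dmitri ends (back-to-back, no overlap), so Dmitri has no further overlaps.
Omar starts after Sofia ends, so Sofia has no further overlaps.
Lucia starts before Omar ends → Omar and Lucia overlap.
Aoife starts before Omar ends → Omar and Aoife overlap.
Nadia starts after Omar ends.
Aoife starts before Lucia ends → Lucia and Aoife overlap.
Nadia starts after Lucia ends.
Nadia starts after Aoife ends.
Overlapping pairs: Aoife & Lucia, Aoife & Omar, Dmitri & Noor, Lucia & Omar, Noor & Rohan — 5 in total.

5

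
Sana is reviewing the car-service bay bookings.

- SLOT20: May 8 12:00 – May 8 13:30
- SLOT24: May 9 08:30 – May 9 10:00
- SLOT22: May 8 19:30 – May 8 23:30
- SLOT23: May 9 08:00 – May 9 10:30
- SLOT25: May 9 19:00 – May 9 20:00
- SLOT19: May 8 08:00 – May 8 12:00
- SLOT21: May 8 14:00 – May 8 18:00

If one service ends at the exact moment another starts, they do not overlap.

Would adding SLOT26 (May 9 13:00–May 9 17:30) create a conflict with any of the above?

SLOT19: ends May 8 12:00 at or before SLOT26 starts May 9 13:00 → clear.
SLOT20: ends May 8 13:30 at or before SLOT26 starts May 9 13:00 → clear.
SLOT21: ends May 8 18:00 at or before SLOT26 starts May 9 13:00 → clear.
SLOT22: ends May 8 23:30 at or before SLOT26 starts May 9 13:00 → clear.
SLOT23: ends May 9 10:30 at or before SLOT26 starts May 9 13:00 → clear.
SLOT24: ends May 9 10:00 at or before SLOT26 starts May 9 13:00 → clear.
SLOT25: starts May 9 19:00 at or after SLOT26 ends May 9 17:30 → clear.

No — it doesn't clash with anything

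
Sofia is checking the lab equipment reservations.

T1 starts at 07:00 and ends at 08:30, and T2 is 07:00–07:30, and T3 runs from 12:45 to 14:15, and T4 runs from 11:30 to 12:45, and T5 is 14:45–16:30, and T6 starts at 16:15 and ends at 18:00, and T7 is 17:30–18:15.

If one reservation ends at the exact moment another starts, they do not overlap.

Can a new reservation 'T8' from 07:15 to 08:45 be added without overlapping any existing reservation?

T1: starts 07:00 before T8 ends 08:45, and ends 08:30 after T8 starts 07:15 → overlap.
T2: starts 07:00 before T8 ends 08:45, and ends 07:30 after T8 starts 07:15 → overlap.
T4: starts 11:30 at or after T8 ends 08:45 → clear.
T3: starts 12:45 at or after T8 ends 08:45 → clear.
T5: starts 14:45 at or after T8 ends 08:45 → clear.
T6: starts 16:15 at or after T8 ends 08:45 → clear.
T7: starts 17:30 at or after T8 ends 08:45 → clear.
T8 overlaps T1, T2.

No — it overlaps T1, T2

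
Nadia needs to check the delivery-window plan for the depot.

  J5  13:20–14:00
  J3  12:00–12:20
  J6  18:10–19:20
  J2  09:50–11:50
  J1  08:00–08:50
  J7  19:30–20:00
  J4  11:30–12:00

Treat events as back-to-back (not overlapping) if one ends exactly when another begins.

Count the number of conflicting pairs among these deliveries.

1

Two intervals overlap when each starts before the other ends.
Sorted by start: J1, J2, J4, J3, J5, J6, J7.
J2 starts after J1 ends; J1 is clear from here.
J4 starts before J2 ends → J2 and J4 overlap.
J3 starts after J2 ends; J2 is clear from here.
J3 starts exactly when J4 ends (back-to-back, no overlap); J4 is clear from here.
J5 starts after J3 ends; J3 is clear from here.
J6 starts after J5 ends; J5 is clear from here.
J7 starts after J6 ends.
Overlapping pairs: J2 & J4 — 1 in total.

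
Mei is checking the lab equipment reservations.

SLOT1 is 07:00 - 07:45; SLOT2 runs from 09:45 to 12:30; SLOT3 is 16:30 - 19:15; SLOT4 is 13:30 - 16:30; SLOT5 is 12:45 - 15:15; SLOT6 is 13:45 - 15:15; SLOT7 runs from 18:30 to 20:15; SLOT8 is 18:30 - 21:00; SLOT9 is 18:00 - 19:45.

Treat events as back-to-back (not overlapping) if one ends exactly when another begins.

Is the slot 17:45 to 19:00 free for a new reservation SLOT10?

No — it overlaps SLOT3, SLOT7, SLOT8, SLOT9

SLOT1: ends 07:45 at or before SLOT10 starts 17:45 → clear.
SLOT2: ends 12:30 at or before SLOT10 starts 17:45 → clear.
SLOT5: ends 15:15 at or before SLOT10 starts 17:45 → clear.
SLOT4: ends 16:30 at or before SLOT10 starts 17:45 → clear.
SLOT6: ends 15:15 at or before SLOT10 starts 17:45 → clear.
SLOT3: starts 16:30 before SLOT10 ends 19:00, and ends 19:15 after SLOT10 starts 17:45 → overlap.
SLOT9: starts 18:00 before SLOT10 ends 19:00, and ends 19:45 after SLOT10 starts 17:45 → overlap.
SLOT7: starts 18:30 before SLOT10 ends 19:00, and ends 20:15 after SLOT10 starts 17:45 → overlap.
SLOT8: starts 18:30 before SLOT10 ends 19:00, and ends 21:00 after SLOT10 starts 17:45 → overlap.
SLOT10 overlaps SLOT3, SLOT7, SLOT8, SLOT9.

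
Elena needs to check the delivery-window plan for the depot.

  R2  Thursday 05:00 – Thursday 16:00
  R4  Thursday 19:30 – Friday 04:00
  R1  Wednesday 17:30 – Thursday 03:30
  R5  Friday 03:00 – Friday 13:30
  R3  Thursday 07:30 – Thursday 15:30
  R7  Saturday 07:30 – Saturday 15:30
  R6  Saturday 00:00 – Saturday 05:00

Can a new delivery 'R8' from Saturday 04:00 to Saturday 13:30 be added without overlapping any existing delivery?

No — it overlaps R6, R7

R1: ends Thursday 03:30 at or before R8 starts Saturday 04:00 → clear.
R2: ends Thursday 16:00 at or before R8 starts Saturday 04:00 → clear.
R3: ends Thursday 15:30 at or before R8 starts Saturday 04:00 → clear.
R4: ends Friday 04:00 at or before R8 starts Saturday 04:00 → clear.
R5: ends Friday 13:30 at or before R8 starts Saturday 04:00 → clear.
R6: starts Saturday 00:00 before R8 ends Saturday 13:30, and ends Saturday 05:00 after R8 starts Saturday 04:00 → overlap.
R7: starts Saturday 07:30 before R8 ends Saturday 13:30, and ends Saturday 15:30 after R8 starts Saturday 04:00 → overlap.
R8 overlaps R6, R7.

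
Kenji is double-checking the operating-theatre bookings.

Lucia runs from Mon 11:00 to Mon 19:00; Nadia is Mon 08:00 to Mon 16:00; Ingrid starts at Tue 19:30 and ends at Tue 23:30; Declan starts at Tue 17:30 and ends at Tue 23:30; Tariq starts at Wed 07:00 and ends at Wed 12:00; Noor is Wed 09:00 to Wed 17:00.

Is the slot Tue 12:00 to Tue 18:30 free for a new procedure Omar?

Nadia: ends Mon 16:00 at or before Omar starts Tue 12:00 → clear.
Lucia: ends Mon 19:00 at or before Omar starts Tue 12:00 → clear.
Declan: starts Tue 17:30 before Omar ends Tue 18:30, and ends Tue 23:30 after Omar starts Tue 12:00 → overlap.
Ingrid: starts Tue 19:30 at or after Omar ends Tue 18:30 → clear.
Tariq: starts Wed 07:00 at or after Omar ends Tue 18:30 → clear.
Noor: starts Wed 09:00 at or after Omar ends Tue 18:30 → clear.
Omar overlaps Declan.

No — it overlaps Declan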